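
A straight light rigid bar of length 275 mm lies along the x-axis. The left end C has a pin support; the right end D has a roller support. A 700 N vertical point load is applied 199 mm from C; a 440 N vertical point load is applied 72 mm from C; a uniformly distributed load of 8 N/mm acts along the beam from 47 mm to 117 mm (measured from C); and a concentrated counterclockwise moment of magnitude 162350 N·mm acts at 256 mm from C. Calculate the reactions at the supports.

Resultant of the distributed load: 8 × 70 = 560 N at 82 mm from C.
ΣM about C: D_y·275 − 700·199 − 440·72 − (8·70)·82 + 162350 = 0 → D_y = 54550/275 = 198.364 ≈ 198.4 N.
ΣF_y = 0: C_y + 198.364 − 700 − 440 − 8·70 = 0 → C_y = 1502 N.
ΣF_x = 0: no horizontal applied forces, so C_x = 0.

C_x = 0, C_y = 1502 N, D_y = 198.4 N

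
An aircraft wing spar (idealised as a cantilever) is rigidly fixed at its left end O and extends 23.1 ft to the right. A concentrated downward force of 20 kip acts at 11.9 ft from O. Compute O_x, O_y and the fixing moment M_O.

ΣF_x = 0: O_x = 0.
ΣF_y = 0: O_y − 20 = 0 → O_y = 20.00 kip.
ΣM about O: M_O − 20·11.9 = 0 → M_O = 238.0 kip·ft.

O_x = 0, O_y = 20.00 kip, M_O = 238.0 kip·ft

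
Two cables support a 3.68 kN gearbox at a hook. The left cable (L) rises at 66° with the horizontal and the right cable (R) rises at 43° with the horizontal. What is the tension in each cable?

ΣF_x = 0: −T_L·cos66° + T_R·cos43° = 0 → T_R = 0.556142·T_L.
ΣF_y = 0: T_L·sin66° + T_R·sin43° = 3.68.
Substitute: T_L·(0.913545 + 0.556142·0.681998) = 3.68 → T_L = 2.84646 ≈ 2.846 kN.
Then T_R = 0.556142 × 2.84646 = 1.583 kN.

T_L = 2.846 kN, T_R = 1.583 kN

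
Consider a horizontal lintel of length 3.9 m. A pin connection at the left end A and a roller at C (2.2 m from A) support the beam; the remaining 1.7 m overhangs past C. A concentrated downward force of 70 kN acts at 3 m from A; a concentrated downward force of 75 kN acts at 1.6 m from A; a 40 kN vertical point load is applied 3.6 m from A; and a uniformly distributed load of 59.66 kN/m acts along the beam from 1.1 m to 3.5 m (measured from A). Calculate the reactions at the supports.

Resultant of the distributed load: 59.66 × 2.4 = 143.184 kN at 2.3 m from A.
ΣM about A: C_y·2.2 − 70·3 − 75·1.6 − 40·3.6 − (59.66·2.4)·2.3 = 0 → C_y = 803.3232/2.2 = 365.147 ≈ 365.1 kN.
ΣF_y = 0: A_y + 365.147 − 70 − 75 − 40 − 59.66·2.4 = 0 → A_y = -36.96 kN.
ΣF_x = 0: no horizontal applied forces, so A_x = 0.

A_x = 0, A_y = -36.96 kN, C_y = 365.1 kN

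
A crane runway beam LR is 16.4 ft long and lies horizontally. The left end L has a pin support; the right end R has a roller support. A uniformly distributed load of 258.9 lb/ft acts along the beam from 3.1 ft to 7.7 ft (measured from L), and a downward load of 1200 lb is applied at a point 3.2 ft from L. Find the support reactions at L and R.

L_x = 0, L_y = 1765 lb, R_y = 626.3 lb

Resultant of the distributed load: 258.9 × 4.6 = 1190.94 lb at 5.4 ft from L.
Taking moments about L: R_y·16.4 − (258.9·4.6)·5.4 − 1200·3.2 = 0 → R_y = 10271.076/16.4 = 626.285 ≈ 626.3 lb.
ΣF_y = 0: L_y + 626.285 − 258.9·4.6 − 1200 = 0 → L_y = 1765 lb.
ΣF_x = 0: no horizontal applied forces, so L_x = 0.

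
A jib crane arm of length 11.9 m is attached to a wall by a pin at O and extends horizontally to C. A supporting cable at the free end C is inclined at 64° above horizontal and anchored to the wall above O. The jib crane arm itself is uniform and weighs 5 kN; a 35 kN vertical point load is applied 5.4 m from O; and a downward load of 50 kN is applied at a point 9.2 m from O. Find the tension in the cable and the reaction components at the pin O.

ΣM about O: T·sin64°·11.9 − 5·5.95 − 35·5.4 − 50·9.2 = 0 → T = 678.75/(11.9·0.898794) = 63.4604 ≈ 63.46 kN.
ΣF_x = 0: O_x − T·cos64° = 0 → O_x = 63.4604 × 0.438371 = 27.82 kN.
ΣF_y = 0: O_y + T·sin64° − 5 − 35 − 50 = 0 → O_y = 90 − 63.4604 × 0.898794 = 32.96 kN.

T = 63.46 kN, O_x = 27.82 kN, O_y = 32.96 kN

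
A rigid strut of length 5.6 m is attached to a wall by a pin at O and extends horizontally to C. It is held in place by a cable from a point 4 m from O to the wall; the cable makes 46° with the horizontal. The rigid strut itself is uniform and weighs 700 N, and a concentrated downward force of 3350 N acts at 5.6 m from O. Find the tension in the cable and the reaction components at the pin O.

T = 7201 N, O_x = 5002 N, O_y = -1130 N

ΣM about O: T·sin46°·4 − 700·2.8 − 3350·5.6 = 0 → T = 20720/(4·0.71934) = 7201.05 ≈ 7201 N.
ΣF_x = 0: O_x − T·cos46° = 0 → O_x = 7201.05 × 0.694658 = 5002 N.
ΣF_y = 0: O_y + T·sin46° − 700 − 3350 = 0 → O_y = 4050 − 7201.05 × 0.71934 = -1130 N.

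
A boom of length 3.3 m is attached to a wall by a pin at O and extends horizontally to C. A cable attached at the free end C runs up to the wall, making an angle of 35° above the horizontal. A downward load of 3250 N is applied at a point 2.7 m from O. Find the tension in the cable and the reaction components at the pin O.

ΣM about O: T·sin35°·3.3 − 3250·2.7 = 0 → T = 8775/(3.3·0.573576) = 4635.99 ≈ 4636 N.
ΣF_x = 0: O_x − T·cos35° = 0 → O_x = 4635.99 × 0.819152 = 3798 N.
ΣF_y = 0: O_y + T·sin35° − 3250 = 0 → O_y = 3250 − 4635.99 × 0.573576 = 590.9 N.

T = 4636 N, O_x = 3798 N, O_y = 590.9 N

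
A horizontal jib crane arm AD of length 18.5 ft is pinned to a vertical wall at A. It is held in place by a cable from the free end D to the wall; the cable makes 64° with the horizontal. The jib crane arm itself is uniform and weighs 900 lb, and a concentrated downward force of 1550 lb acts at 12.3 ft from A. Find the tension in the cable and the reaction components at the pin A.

ΣM about A: T·sin64°·18.5 − 900·9.25 − 1550·12.3 = 0 → T = 27390/(18.5·0.898794) = 1647.25 ≈ 1647 lb.
ΣF_x = 0: A_x − T·cos64° = 0 → A_x = 1647.25 × 0.438371 = 722.1 lb.
ΣF_y = 0: A_y + T·sin64° − 900 − 1550 = 0 → A_y = 2450 − 1647.25 × 0.898794 = 969.5 lb.

T = 1647 lb, A_x = 722.1 lb, A_y = 969.5 lb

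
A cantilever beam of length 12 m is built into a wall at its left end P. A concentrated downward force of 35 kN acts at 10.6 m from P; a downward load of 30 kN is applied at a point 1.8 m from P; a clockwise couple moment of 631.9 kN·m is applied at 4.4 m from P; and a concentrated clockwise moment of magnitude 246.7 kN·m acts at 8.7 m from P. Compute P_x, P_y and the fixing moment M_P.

P_x = 0, P_y = 65.00 kN, M_P = 1304 kN·m

ΣF_x = 0: P_x = 0.
ΣF_y = 0: P_y − 35 − 30 = 0 → P_y = 65.00 kN.
ΣM about P: M_P − 35·10.6 − 30·1.8 − 631.9 − 246.7 = 0 → M_P = 1304 kN·m.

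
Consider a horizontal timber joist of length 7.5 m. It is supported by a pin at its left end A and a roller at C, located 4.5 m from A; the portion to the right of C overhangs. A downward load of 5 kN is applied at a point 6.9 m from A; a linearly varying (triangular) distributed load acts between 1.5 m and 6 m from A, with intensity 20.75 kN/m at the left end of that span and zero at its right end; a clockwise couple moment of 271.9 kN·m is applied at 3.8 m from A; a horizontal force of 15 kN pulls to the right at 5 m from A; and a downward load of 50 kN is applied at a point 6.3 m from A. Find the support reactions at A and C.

A_x = -15.00 kN, A_y = -67.53 kN, C_y = 169.2 kN

Resultant of the triangular load: ½ × 20.75 × 4.5 = 46.6875 kN, acting at 3 m from A (one-third of the span from the peak).
Moments about A: C_y·4.5 − 5·6.9 − (½·20.75·4.5)·3 − 271.9 − 50·6.3 = 0 → C_y = 761.4625/4.5 = 169.214 ≈ 169.2 kN.
ΣF_y = 0: A_y + 169.214 − 5 − ½·20.75·4.5 − 50 = 0 → A_y = -67.53 kN.
ΣF_x = 0: A_x + 15 = 0 → A_x = -15.00 kN.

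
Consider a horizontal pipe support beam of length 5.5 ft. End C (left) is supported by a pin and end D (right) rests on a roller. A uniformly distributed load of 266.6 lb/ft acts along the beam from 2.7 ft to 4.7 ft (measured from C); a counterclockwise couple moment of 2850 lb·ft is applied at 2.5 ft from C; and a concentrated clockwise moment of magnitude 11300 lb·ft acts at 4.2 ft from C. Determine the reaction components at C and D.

C_x = 0, C_y = -1362 lb, D_y = 1895 lb

Resultant of the distributed load: 266.6 × 2 = 533.2 lb at 3.7 ft from C.
Moments about C: D_y·5.5 − (266.6·2)·3.7 + 2850 − 11300 = 0 → D_y = 10422.84/5.5 = 1895.06 ≈ 1895 lb.
ΣF_y = 0: C_y + 1895.06 − 266.6·2 = 0 → C_y = -1362 lb.
ΣF_x = 0: no horizontal applied forces, so C_x = 0.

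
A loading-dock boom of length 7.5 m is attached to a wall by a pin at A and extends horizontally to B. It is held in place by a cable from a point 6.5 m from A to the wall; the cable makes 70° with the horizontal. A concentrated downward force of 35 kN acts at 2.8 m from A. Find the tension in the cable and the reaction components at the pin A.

T = 16.04 kN, A_x = 5.488 kN, A_y = 19.92 kN

ΣM about A: T·sin70°·6.5 − 35·2.8 = 0 → T = 98/(6.5·0.939693) = 16.0445 ≈ 16.04 kN.
ΣF_x = 0: A_x − T·cos70° = 0 → A_x = 16.0445 × 0.34202 = 5.488 kN.
ΣF_y = 0: A_y + T·sin70° − 35 = 0 → A_y = 35 − 16.0445 × 0.939693 = 19.92 kN.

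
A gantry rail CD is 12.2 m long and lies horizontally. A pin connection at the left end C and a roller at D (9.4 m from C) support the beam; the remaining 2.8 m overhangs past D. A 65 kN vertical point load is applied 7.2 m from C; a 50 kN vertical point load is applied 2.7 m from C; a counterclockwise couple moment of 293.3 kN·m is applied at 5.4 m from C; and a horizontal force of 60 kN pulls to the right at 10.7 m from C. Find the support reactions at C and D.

ΣM about C: D_y·9.4 − 65·7.2 − 50·2.7 + 293.3 = 0 → D_y = 309.7/9.4 = 32.9468 ≈ 32.95 kN.
ΣF_y = 0: C_y + 32.9468 − 65 − 50 = 0 → C_y = 82.05 kN.
ΣF_x = 0: C_x + 60 = 0 → C_x = -60.00 kN.

C_x = -60.00 kN, C_y = 82.05 kN, D_y = 32.95 kN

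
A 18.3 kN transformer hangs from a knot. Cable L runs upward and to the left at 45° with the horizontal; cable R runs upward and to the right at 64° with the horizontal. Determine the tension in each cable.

ΣF_x = 0: −T_L·cos45° + T_R·cos64° = 0 → T_R = 1.61303·T_L.
ΣF_y = 0: T_L·sin45° + T_R·sin64° = 18.3.
Substitute: T_L·(0.707107 + 1.61303·0.898794) = 18.3 → T_L = 8.48444 ≈ 8.484 kN.
Then T_R = 1.61303 × 8.48444 = 13.69 kN.

T_L = 8.484 kN, T_R = 13.69 kN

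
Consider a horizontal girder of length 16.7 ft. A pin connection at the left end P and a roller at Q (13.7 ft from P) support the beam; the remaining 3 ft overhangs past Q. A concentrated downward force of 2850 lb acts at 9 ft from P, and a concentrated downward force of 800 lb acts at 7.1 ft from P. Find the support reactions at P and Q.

Taking moments about P: Q_y·13.7 − 2850·9 − 800·7.1 = 0 → Q_y = 31330/13.7 = 2286.86 ≈ 2287 lb.
ΣF_y = 0: P_y + 2286.86 − 2850 − 800 = 0 → P_y = 1363 lb.
ΣF_x = 0: no horizontal applied forces, so P_x = 0.

P_x = 0, P_y = 1363 lb, Q_y = 2287 lb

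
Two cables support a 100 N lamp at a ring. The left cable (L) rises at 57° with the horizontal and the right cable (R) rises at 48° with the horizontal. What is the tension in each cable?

T_L = 69.27 N, T_R = 56.39 N

ΣF_x = 0: −T_L·cos57° + T_R·cos48° = 0 → T_R = 0.81395·T_L.
ΣF_y = 0: T_L·sin57° + T_R·sin48° = 100.
Substitute: T_L·(0.838671 + 0.81395·0.743145) = 100 → T_L = 69.2735 ≈ 69.27 N.
Then T_R = 0.81395 × 69.2735 = 56.39 N.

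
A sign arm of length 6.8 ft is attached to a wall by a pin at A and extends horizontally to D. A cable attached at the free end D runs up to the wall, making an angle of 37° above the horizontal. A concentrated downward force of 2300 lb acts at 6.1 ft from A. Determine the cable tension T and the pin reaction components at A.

ΣM about A: T·sin37°·6.8 − 2300·6.1 = 0 → T = 14030/(6.8·0.601815) = 3428.35 ≈ 3428 lb.
ΣF_x = 0: A_x − T·cos37° = 0 → A_x = 3428.35 × 0.798636 = 2738 lb.
ΣF_y = 0: A_y + T·sin37° − 2300 = 0 → A_y = 2300 − 3428.35 × 0.601815 = 236.8 lb.

T = 3428 lb, A_x = 2738 lb, A_y = 236.8 lb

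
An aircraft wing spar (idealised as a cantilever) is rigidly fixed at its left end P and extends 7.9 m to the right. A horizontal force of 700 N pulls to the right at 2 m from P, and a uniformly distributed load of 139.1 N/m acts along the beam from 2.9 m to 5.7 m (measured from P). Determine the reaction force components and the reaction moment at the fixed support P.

Resultant of the distributed load: 139.1 × 2.8 = 389.48 N at 4.3 m from P.
ΣF_x = 0: P_x + 700 = 0 → P_x = -700.0 N.
ΣF_y = 0: P_y − 139.1·2.8 = 0 → P_y = 389.5 N.
ΣM about P: M_P − (139.1·2.8)·4.3 = 0 → M_P = 1675 N·m.

P_x = -700.0 N, P_y = 389.5 N, M_P = 1675 N·m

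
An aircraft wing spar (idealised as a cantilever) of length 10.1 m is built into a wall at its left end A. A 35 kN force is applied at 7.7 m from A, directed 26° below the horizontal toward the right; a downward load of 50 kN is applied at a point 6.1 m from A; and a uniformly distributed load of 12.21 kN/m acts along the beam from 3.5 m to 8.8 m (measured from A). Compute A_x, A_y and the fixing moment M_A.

Resultant of the distributed load: 12.21 × 5.3 = 64.713 kN at 6.15 m from A.
ΣF_x = 0: A_x + 35·cos26° = 0 → A_x = -31.46 kN.
ΣF_y = 0: A_y − 35·sin26° − 50 − 12.21·5.3 = 0 → A_y = 130.1 kN.
ΣM about A: M_A − 35·sin26°·7.7 − 50·6.1 − (12.21·5.3)·6.15 = 0 → M_A = 821.1 kN·m.

A_x = -31.46 kN, A_y = 130.1 kN, M_A = 821.1 kN·m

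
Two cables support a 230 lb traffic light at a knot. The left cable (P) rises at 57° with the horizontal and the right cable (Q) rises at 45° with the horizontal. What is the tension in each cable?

ΣF_x = 0: −T_P·cos57° + T_Q·cos45° = 0 → T_Q = 0.770236·T_P.
ΣF_y = 0: T_P·sin57° + T_Q·sin45° = 230.
Substitute: T_P·(0.838671 + 0.770236·0.707107) = 230 → T_P = 166.268 ≈ 166.3 lb.
Then T_Q = 0.770236 × 166.268 = 128.1 lb.

T_P = 166.3 lb, T_Q = 128.1 lb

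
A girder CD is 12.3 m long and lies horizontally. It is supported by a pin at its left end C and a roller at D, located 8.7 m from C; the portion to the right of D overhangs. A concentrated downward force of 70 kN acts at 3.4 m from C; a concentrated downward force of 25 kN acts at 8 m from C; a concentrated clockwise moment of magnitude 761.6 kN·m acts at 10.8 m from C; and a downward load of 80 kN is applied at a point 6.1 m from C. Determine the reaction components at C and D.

Taking moments about C: D_y·8.7 − 70·3.4 − 25·8 − 761.6 − 80·6.1 = 0 → D_y = 1687.6/8.7 = 193.977 ≈ 194.0 kN.
ΣF_y = 0: C_y + 193.977 − 70 − 25 − 80 = 0 → C_y = -18.98 kN.
ΣF_x = 0: no horizontal applied forces, so C_x = 0.

C_x = 0, C_y = -18.98 kN, D_y = 194.0 kN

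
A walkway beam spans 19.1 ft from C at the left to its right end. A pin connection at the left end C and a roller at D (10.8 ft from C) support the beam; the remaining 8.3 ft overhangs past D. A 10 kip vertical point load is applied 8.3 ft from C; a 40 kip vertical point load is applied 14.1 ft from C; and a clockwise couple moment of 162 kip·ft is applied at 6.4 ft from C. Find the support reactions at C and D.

C_x = 0, C_y = -24.91 kip, D_y = 74.91 kip

Moments about C: D_y·10.8 − 10·8.3 − 40·14.1 − 162 = 0 → D_y = 809/10.8 = 74.9074 ≈ 74.91 kip.
ΣF_y = 0: C_y + 74.9074 − 10 − 40 = 0 → C_y = -24.91 kip.
ΣF_x = 0: no horizontal applied forces, so C_x = 0.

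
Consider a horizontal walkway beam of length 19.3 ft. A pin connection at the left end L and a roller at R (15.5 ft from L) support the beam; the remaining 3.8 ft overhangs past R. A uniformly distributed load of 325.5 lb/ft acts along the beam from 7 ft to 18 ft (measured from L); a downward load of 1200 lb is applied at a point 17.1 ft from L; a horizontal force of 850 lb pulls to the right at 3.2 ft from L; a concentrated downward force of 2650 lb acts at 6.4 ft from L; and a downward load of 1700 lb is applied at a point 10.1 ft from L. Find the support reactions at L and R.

L_x = -850.0 lb, L_y = 2717 lb, R_y = 6413 lb

Resultant of the distributed load: 325.5 × 11 = 3580.5 lb at 12.5 ft from L.
ΣM about L: R_y·15.5 − (325.5·11)·12.5 − 1200·17.1 − 2650·6.4 − 1700·10.1 = 0 → R_y = 99406.25/15.5 = 6413.31 ≈ 6413 lb.
ΣF_y = 0: L_y + 6413.31 − 325.5·11 − 1200 − 2650 − 1700 = 0 → L_y = 2717 lb.
ΣF_x = 0: L_x + 850 = 0 → L_x = -850.0 lb.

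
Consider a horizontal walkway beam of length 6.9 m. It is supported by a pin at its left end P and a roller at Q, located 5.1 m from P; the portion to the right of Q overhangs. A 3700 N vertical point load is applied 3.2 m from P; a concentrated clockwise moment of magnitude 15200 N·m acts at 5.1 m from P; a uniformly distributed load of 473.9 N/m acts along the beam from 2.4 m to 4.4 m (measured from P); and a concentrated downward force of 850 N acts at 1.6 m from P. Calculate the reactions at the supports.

Resultant of the distributed load: 473.9 × 2 = 947.8 N at 3.4 m from P.
Taking moments about P: Q_y·5.1 − 3700·3.2 − 15200 − (473.9·2)·3.4 − 850·1.6 = 0 → Q_y = 31622.52/5.1 = 6200.49 ≈ 6200 N.
ΣF_y = 0: P_y + 6200.49 − 3700 − 473.9·2 − 850 = 0 → P_y = -702.7 N.
ΣF_x = 0: no horizontal applied forces, so P_x = 0.

P_x = 0, P_y = -702.7 N, Q_y = 6200 N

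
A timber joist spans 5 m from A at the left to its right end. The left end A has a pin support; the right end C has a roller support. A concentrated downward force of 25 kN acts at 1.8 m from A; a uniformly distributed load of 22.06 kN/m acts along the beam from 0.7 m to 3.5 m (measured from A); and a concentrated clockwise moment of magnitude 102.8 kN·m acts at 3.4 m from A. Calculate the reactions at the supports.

A_x = 0, A_y = 31.27 kN, C_y = 55.50 kN

Resultant of the distributed load: 22.06 × 2.8 = 61.768 kN at 2.1 m from A.
Moments about A: C_y·5 − 25·1.8 − (22.06·2.8)·2.1 − 102.8 = 0 → C_y = 277.5128/5 = 55.5026 ≈ 55.50 kN.
ΣF_y = 0: A_y + 55.5026 − 25 − 22.06·2.8 = 0 → A_y = 31.27 kN.
ΣF_x = 0: no horizontal applied forces, so A_x = 0.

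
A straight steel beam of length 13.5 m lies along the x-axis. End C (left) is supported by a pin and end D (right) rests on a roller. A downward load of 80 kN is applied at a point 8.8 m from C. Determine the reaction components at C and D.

C_x = 0, C_y = 27.85 kN, D_y = 52.15 kN

Moments about C: D_y·13.5 − 80·8.8 = 0 → D_y = 704/13.5 = 52.1481 ≈ 52.15 kN.
ΣF_y = 0: C_y + 52.1481 − 80 = 0 → C_y = 27.85 kN.
ΣF_x = 0: no horizontal applied forces, so C_x = 0.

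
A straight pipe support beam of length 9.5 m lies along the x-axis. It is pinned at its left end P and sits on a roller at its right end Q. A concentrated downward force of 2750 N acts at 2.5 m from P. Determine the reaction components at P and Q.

Taking moments about P: Q_y·9.5 − 2750·2.5 = 0 → Q_y = 6875/9.5 = 723.684 ≈ 723.7 N.
ΣF_y = 0: P_y + 723.684 − 2750 = 0 → P_y = 2026 N.
ΣF_x = 0: no horizontal applied forces, so P_x = 0.

P_x = 0, P_y = 2026 N, Q_y = 723.7 N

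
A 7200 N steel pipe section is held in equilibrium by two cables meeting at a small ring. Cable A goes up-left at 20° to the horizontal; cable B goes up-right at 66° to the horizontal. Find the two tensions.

T_A = 2936 N, T_B = 6782 N

ΣF_x = 0: −T_A·cos20° + T_B·cos66° = 0 → T_B = 2.31032·T_A.
ΣF_y = 0: T_A·sin20° + T_B·sin66° = 7200.
Substitute: T_A·(0.34202 + 2.31032·0.913545) = 7200 → T_A = 2935.66 ≈ 2936 N.
Then T_B = 2.31032 × 2935.66 = 6782 N.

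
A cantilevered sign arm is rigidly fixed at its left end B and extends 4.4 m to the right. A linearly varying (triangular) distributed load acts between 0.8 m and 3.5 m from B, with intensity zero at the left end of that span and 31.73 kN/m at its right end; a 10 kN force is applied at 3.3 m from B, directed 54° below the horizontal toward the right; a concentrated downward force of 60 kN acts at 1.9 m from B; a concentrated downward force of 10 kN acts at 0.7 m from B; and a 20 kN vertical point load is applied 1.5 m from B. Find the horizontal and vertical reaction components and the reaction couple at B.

Resultant of the triangular load: ½ × 31.73 × 2.7 = 42.8355 kN, acting at 2.6 m from B (one-third of the span from the peak).
ΣF_x = 0: B_x + 10·cos54° = 0 → B_x = -5.878 kN.
ΣF_y = 0: B_y − ½·31.73·2.7 − 10·sin54° − 60 − 10 − 20 = 0 → B_y = 140.9 kN.
ΣM about B: M_B − (½·31.73·2.7)·2.6 − 10·sin54°·3.3 − 60·1.9 − 10·0.7 − 20·1.5 = 0 → M_B = 289.1 kN·m.

B_x = -5.878 kN, B_y = 140.9 kN, M_B = 289.1 kN·m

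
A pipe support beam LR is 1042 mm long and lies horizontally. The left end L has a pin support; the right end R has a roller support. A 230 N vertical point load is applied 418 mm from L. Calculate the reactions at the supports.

Taking moments about L: R_y·1042 − 230·418 = 0 → R_y = 96140/1042 = 92.2649 ≈ 92.26 N.
ΣF_y = 0: L_y + 92.2649 − 230 = 0 → L_y = 137.7 N.
ΣF_x = 0: no horizontal applied forces, so L_x = 0.

L_x = 0, L_y = 137.7 N, R_y = 92.26 N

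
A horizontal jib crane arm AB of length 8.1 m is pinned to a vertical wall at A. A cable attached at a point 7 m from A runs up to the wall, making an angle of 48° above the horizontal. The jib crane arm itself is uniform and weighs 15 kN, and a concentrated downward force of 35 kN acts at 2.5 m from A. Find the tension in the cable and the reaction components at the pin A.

T = 28.50 kN, A_x = 19.07 kN, A_y = 28.82 kN

ΣM about A: T·sin48°·7 − 15·4.05 − 35·2.5 = 0 → T = 148.25/(7·0.743145) = 28.4986 ≈ 28.50 kN.
ΣF_x = 0: A_x − T·cos48° = 0 → A_x = 28.4986 × 0.669131 = 19.07 kN.
ΣF_y = 0: A_y + T·sin48° − 15 − 35 = 0 → A_y = 50 − 28.4986 × 0.743145 = 28.82 kN.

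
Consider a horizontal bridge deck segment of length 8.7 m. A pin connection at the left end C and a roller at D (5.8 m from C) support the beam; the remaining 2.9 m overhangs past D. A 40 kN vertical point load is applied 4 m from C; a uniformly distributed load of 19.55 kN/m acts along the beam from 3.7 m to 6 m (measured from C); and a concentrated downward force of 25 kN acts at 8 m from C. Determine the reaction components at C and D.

C_x = 0, C_y = 10.30 kN, D_y = 99.67 kN

Resultant of the distributed load: 19.55 × 2.3 = 44.965 kN at 4.85 m from C.
ΣM about C: D_y·5.8 − 40·4 − (19.55·2.3)·4.85 − 25·8 = 0 → D_y = 578.08025/5.8 = 99.669 ≈ 99.67 kN.
ΣF_y = 0: C_y + 99.669 − 40 − 19.55·2.3 − 25 = 0 → C_y = 10.30 kN.
ΣF_x = 0: no horizontal applied forces, so C_x = 0.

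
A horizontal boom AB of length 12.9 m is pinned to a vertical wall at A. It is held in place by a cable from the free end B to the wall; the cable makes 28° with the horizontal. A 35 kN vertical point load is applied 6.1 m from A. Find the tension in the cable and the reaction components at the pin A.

ΣM about A: T·sin28°·12.9 − 35·6.1 = 0 → T = 213.5/(12.9·0.469472) = 35.2532 ≈ 35.25 kN.
ΣF_x = 0: A_x − T·cos28° = 0 → A_x = 35.2532 × 0.882948 = 31.13 kN.
ΣF_y = 0: A_y + T·sin28° − 35 = 0 → A_y = 35 − 35.2532 × 0.469472 = 18.45 kN.

T = 35.25 kN, A_x = 31.13 kN, A_y = 18.45 kN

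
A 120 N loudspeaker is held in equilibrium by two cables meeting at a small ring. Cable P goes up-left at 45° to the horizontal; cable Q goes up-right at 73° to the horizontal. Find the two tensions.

ΣF_x = 0: −T_P·cos45° + T_Q·cos73° = 0 → T_Q = 2.41852·T_P.
ΣF_y = 0: T_P·sin45° + T_Q·sin73° = 120.
Substitute: T_P·(0.707107 + 2.41852·0.956305) = 120 → T_P = 39.7358 ≈ 39.74 N.
Then T_Q = 2.41852 × 39.7358 = 96.10 N.

T_P = 39.74 N, T_Q = 96.10 N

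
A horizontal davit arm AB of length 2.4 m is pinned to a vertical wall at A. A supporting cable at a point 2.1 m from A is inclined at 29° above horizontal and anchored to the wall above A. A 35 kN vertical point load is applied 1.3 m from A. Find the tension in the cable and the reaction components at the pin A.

T = 44.69 kN, A_x = 39.09 kN, A_y = 13.33 kN

ΣM about A: T·sin29°·2.1 − 35·1.3 = 0 → T = 45.5/(2.1·0.48481) = 44.691 ≈ 44.69 kN.
ΣF_x = 0: A_x − T·cos29° = 0 → A_x = 44.691 × 0.87462 = 39.09 kN.
ΣF_y = 0: A_y + T·sin29° − 35 = 0 → A_y = 35 − 44.691 × 0.48481 = 13.33 kN.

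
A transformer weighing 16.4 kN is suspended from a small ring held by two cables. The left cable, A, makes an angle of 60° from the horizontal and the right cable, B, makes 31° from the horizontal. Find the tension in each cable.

ΣF_x = 0: −T_A·cos60° + T_B·cos31° = 0 → T_B = 0.583317·T_A.
ΣF_y = 0: T_A·sin60° + T_B·sin31° = 16.4.
Substitute: T_A·(0.866025 + 0.583317·0.515038) = 16.4 → T_A = 14.0597 ≈ 14.06 kN.
Then T_B = 0.583317 × 14.0597 = 8.201 kN.

T_A = 14.06 kN, T_B = 8.201 kN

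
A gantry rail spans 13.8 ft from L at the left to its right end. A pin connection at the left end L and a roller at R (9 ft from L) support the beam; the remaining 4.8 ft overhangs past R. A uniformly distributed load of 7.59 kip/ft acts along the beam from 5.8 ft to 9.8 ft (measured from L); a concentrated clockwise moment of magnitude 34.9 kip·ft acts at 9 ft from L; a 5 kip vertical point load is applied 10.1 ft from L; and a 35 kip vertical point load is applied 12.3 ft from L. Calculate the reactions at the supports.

L_x = 0, L_y = -13.27 kip, R_y = 83.63 kip

Resultant of the distributed load: 7.59 × 4 = 30.36 kip at 7.8 ft from L.
ΣM about L: R_y·9 − (7.59·4)·7.8 − 34.9 − 5·10.1 − 35·12.3 = 0 → R_y = 752.708/9 = 83.6342 ≈ 83.63 kip.
ΣF_y = 0: L_y + 83.6342 − 7.59·4 − 5 − 35 = 0 → L_y = -13.27 kip.
ΣF_x = 0: no horizontal applied forces, so L_x = 0.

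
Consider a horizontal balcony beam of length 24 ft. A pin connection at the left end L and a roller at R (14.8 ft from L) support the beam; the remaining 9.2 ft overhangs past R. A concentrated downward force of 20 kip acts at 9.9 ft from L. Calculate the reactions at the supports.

L_x = 0, L_y = 6.622 kip, R_y = 13.38 kip

Taking moments about L: R_y·14.8 − 20·9.9 = 0 → R_y = 198/14.8 = 13.3784 ≈ 13.38 kip.
ΣF_y = 0: L_y + 13.3784 − 20 = 0 → L_y = 6.622 kip.
ΣF_x = 0: no horizontal applied forces, so L_x = 0.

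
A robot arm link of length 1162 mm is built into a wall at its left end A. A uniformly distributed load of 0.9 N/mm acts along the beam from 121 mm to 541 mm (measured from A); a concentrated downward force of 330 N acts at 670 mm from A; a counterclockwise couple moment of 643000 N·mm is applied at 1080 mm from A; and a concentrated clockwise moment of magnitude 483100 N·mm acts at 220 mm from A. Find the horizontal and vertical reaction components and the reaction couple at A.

A_x = 0, A_y = 708.0 N, M_A = 186300 N·mm

Resultant of the distributed load: 0.9 × 420 = 378 N at 331 mm from A.
ΣF_x = 0: A_x = 0.
ΣF_y = 0: A_y − 0.9·420 − 330 = 0 → A_y = 708.0 N.
ΣM about A: M_A − (0.9·420)·331 − 330·670 + 643000 − 483100 = 0 → M_A = 186300 N·mm.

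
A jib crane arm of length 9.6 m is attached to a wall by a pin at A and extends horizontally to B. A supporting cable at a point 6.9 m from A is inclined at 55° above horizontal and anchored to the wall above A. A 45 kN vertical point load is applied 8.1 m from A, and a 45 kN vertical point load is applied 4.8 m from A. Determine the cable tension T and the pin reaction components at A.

ΣM about A: T·sin55°·6.9 − 45·8.1 − 45·4.8 = 0 → T = 580.5/(6.9·0.819152) = 102.704 ≈ 102.7 kN.
ΣF_x = 0: A_x − T·cos55° = 0 → A_x = 102.704 × 0.573576 = 58.91 kN.
ΣF_y = 0: A_y + T·sin55° − 45 − 45 = 0 → A_y = 90 − 102.704 × 0.819152 = 5.870 kN.

T = 102.7 kN, A_x = 58.91 kN, A_y = 5.870 kN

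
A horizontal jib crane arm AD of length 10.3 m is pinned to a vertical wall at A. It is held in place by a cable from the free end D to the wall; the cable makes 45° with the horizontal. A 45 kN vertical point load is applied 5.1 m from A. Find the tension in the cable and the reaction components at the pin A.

T = 31.51 kN, A_x = 22.28 kN, A_y = 22.72 kN

ΣM about A: T·sin45°·10.3 − 45·5.1 = 0 → T = 229.5/(10.3·0.707107) = 31.5109 ≈ 31.51 kN.
ΣF_x = 0: A_x − T·cos45° = 0 → A_x = 31.5109 × 0.707107 = 22.28 kN.
ΣF_y = 0: A_y + T·sin45° − 45 = 0 → A_y = 45 − 31.5109 × 0.707107 = 22.72 kN.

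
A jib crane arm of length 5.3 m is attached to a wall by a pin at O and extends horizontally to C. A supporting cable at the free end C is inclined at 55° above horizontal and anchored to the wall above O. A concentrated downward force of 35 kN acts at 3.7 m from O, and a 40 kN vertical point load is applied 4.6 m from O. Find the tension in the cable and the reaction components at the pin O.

ΣM about O: T·sin55°·5.3 − 35·3.7 − 40·4.6 = 0 → T = 313.5/(5.3·0.819152) = 72.21 kN.
ΣF_x = 0: O_x − T·cos55° = 0 → O_x = 72.21 × 0.573576 = 41.42 kN.
ΣF_y = 0: O_y + T·sin55° − 35 − 40 = 0 → O_y = 75 − 72.21 × 0.819152 = 15.85 kN.

T = 72.21 kN, O_x = 41.42 kN, O_y = 15.85 kN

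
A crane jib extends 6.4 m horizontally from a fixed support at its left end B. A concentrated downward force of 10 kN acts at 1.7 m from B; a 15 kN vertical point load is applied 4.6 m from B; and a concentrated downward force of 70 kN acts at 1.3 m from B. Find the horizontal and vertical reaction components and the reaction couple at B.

B_x = 0, B_y = 95.00 kN, M_B = 177.0 kN·m

ΣF_x = 0: B_x = 0.
ΣF_y = 0: B_y − 10 − 15 − 70 = 0 → B_y = 95.00 kN.
ΣM about B: M_B − 10·1.7 − 15·4.6 − 70·1.3 = 0 → M_B = 177.0 kN·m.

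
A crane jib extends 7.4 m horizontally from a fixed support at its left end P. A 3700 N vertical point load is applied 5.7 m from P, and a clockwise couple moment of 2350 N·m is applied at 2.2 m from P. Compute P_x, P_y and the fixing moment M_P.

P_x = 0, P_y = 3700 N, M_P = 23440 N·m

ΣF_x = 0: P_x = 0.
ΣF_y = 0: P_y − 3700 = 0 → P_y = 3700 N.
ΣM about P: M_P − 3700·5.7 − 2350 = 0 → M_P = 23440 N·m.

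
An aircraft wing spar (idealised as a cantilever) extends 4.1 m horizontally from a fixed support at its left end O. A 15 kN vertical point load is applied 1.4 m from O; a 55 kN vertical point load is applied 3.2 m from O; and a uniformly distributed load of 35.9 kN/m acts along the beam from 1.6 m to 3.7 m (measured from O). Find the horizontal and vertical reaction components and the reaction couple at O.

O_x = 0, O_y = 145.4 kN, M_O = 396.8 kN·m

Resultant of the distributed load: 35.9 × 2.1 = 75.39 kN at 2.65 m from O.
ΣF_x = 0: O_x = 0.
ΣF_y = 0: O_y − 15 − 55 − 35.9·2.1 = 0 → O_y = 145.4 kN.
ΣM about O: M_O − 15·1.4 − 55·3.2 − (35.9·2.1)·2.65 = 0 → M_O = 396.8 kN·m.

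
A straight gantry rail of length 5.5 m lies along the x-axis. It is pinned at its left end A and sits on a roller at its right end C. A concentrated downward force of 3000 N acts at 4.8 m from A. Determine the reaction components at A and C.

A_x = 0, A_y = 381.8 N, C_y = 2618 N

ΣM about A: C_y·5.5 − 3000·4.8 = 0 → C_y = 14400/5.5 = 2618.18 ≈ 2618 N.
ΣF_y = 0: A_y + 2618.18 − 3000 = 0 → A_y = 381.8 N.
ΣF_x = 0: no horizontal applied forces, so A_x = 0.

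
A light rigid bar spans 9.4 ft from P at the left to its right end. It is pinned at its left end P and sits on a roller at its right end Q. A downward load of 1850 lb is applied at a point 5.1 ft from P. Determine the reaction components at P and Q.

P_x = 0, P_y = 846.3 lb, Q_y = 1004 lb

Moments about P: Q_y·9.4 − 1850·5.1 = 0 → Q_y = 9435/9.4 = 1003.72 ≈ 1004 lb.
ΣF_y = 0: P_y + 1003.72 − 1850 = 0 → P_y = 846.3 lb.
ΣF_x = 0: no horizontal applied forces, so P_x = 0.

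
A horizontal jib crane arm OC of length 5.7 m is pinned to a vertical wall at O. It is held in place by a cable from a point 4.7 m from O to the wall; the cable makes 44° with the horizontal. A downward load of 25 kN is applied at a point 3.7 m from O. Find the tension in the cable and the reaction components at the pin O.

ΣM about O: T·sin44°·4.7 − 25·3.7 = 0 → T = 92.5/(4.7·0.694658) = 28.3317 ≈ 28.33 kN.
ΣF_x = 0: O_x − T·cos44° = 0 → O_x = 28.3317 × 0.71934 = 20.38 kN.
ΣF_y = 0: O_y + T·sin44° − 25 = 0 → O_y = 25 − 28.3317 × 0.694658 = 5.319 kN.

T = 28.33 kN, O_x = 20.38 kN, O_y = 5.319 kN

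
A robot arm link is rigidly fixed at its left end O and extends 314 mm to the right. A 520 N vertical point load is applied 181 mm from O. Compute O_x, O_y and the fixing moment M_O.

O_x = 0, O_y = 520.0 N, M_O = 94120 N·mm

ΣF_x = 0: O_x = 0.
ΣF_y = 0: O_y − 520 = 0 → O_y = 520.0 N.
ΣM about O: M_O − 520·181 = 0 → M_O = 94120 N·mm.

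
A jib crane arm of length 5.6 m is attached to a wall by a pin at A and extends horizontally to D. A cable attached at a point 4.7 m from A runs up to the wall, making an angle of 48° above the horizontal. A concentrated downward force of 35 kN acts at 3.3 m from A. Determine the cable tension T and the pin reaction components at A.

T = 33.07 kN, A_x = 22.13 kN, A_y = 10.43 kN

ΣM about A: T·sin48°·4.7 − 35·3.3 = 0 → T = 115.5/(4.7·0.743145) = 33.0682 ≈ 33.07 kN.
ΣF_x = 0: A_x − T·cos48° = 0 → A_x = 33.0682 × 0.669131 = 22.13 kN.
ΣF_y = 0: A_y + T·sin48° − 35 = 0 → A_y = 35 − 33.0682 × 0.743145 = 10.43 kN.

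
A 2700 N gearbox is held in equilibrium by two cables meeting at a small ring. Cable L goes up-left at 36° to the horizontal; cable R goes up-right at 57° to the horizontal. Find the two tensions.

T_L = 1473 N, T_R = 2187 N

ΣF_x = 0: −T_L·cos36° + T_R·cos57° = 0 → T_R = 1.48542·T_L.
ΣF_y = 0: T_L·sin36° + T_R·sin57° = 2700.
Substitute: T_L·(0.587785 + 1.48542·0.838671) = 2700 → T_L = 1472.54 ≈ 1473 N.
Then T_R = 1.48542 × 1472.54 = 2187 N.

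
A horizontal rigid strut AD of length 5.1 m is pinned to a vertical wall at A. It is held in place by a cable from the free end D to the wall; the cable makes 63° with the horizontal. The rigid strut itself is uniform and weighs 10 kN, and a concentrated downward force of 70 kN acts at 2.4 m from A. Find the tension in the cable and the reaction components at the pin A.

T = 42.58 kN, A_x = 19.33 kN, A_y = 42.06 kN

ΣM about A: T·sin63°·5.1 − 10·2.55 − 70·2.4 = 0 → T = 193.5/(5.1·0.891007) = 42.5824 ≈ 42.58 kN.
ΣF_x = 0: A_x − T·cos63° = 0 → A_x = 42.5824 × 0.45399 = 19.33 kN.
ΣF_y = 0: A_y + T·sin63° − 10 − 70 = 0 → A_y = 80 − 42.5824 × 0.891007 = 42.06 kN.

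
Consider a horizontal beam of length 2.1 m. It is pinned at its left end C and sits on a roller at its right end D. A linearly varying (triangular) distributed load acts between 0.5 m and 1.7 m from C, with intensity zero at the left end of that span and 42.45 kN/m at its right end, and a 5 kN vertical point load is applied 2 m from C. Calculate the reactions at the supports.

C_x = 0, C_y = 9.941 kN, D_y = 20.53 kN

Resultant of the triangular load: ½ × 42.45 × 1.2 = 25.47 kN, acting at 1.3 m from C (one-third of the span from the peak).
Moments about C: D_y·2.1 − (½·42.45·1.2)·1.3 − 5·2 = 0 → D_y = 43.111/2.1 = 20.529 ≈ 20.53 kN.
ΣF_y = 0: C_y + 20.529 − ½·42.45·1.2 − 5 = 0 → C_y = 9.941 kN.
ΣF_x = 0: no horizontal applied forces, so C_x = 0.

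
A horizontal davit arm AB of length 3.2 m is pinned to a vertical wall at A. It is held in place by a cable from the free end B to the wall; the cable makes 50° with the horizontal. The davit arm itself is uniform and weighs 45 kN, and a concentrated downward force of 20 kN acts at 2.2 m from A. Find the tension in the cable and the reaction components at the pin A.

ΣM about A: T·sin50°·3.2 − 45·1.6 − 20·2.2 = 0 → T = 116/(3.2·0.766044) = 47.321 ≈ 47.32 kN.
ΣF_x = 0: A_x − T·cos50° = 0 → A_x = 47.321 × 0.642788 = 30.42 kN.
ΣF_y = 0: A_y + T·sin50° − 45 − 20 = 0 → A_y = 65 − 47.321 × 0.766044 = 28.75 kN.

T = 47.32 kN, A_x = 30.42 kN, A_y = 28.75 kN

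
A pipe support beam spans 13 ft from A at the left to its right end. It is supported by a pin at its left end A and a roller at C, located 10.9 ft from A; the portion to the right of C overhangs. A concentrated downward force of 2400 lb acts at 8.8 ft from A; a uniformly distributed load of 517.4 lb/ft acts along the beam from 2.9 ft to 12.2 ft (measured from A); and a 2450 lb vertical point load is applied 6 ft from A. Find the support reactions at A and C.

A_x = 0, A_y = 3043 lb, C_y = 6619 lb

Resultant of the distributed load: 517.4 × 9.3 = 4811.82 lb at 7.55 ft from A.
Moments about A: C_y·10.9 − 2400·8.8 − (517.4·9.3)·7.55 − 2450·6 = 0 → C_y = 72149.241/10.9 = 6619.2 ≈ 6619 lb.
ΣF_y = 0: A_y + 6619.2 − 2400 − 517.4·9.3 − 2450 = 0 → A_y = 3043 lb.
ΣF_x = 0: no horizontal applied forces, so A_x = 0.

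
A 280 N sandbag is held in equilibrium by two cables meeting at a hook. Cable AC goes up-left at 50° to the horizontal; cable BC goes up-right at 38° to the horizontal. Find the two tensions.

T_AC = 220.8 N, T_BC = 180.1 N

ΣF_x = 0: −T_AC·cos50° + T_BC·cos38° = 0 → T_BC = 0.815709·T_AC.
ΣF_y = 0: T_AC·sin50° + T_BC·sin38° = 280.
Substitute: T_AC·(0.766044 + 0.815709·0.615661) = 280 → T_AC = 220.778 ≈ 220.8 N.
Then T_BC = 0.815709 × 220.778 = 180.1 N.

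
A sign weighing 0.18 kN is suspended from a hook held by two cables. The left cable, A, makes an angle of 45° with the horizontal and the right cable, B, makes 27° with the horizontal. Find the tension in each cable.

ΣF_x = 0: −T_A·cos45° + T_B·cos27° = 0 → T_B = 0.793604·T_A.
ΣF_y = 0: T_A·sin45° + T_B·sin27° = 0.18.
Substitute: T_A·(0.707107 + 0.793604·0.45399) = 0.18 → T_A = 0.168635 ≈ 0.1686 kN.
Then T_B = 0.793604 × 0.168635 = 0.1338 kN.

T_A = 0.1686 kN, T_B = 0.1338 kN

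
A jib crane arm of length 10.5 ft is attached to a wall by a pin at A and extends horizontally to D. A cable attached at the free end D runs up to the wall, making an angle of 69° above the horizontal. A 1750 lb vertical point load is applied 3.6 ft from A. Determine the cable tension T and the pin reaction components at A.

ΣM about A: T·sin69°·10.5 − 1750·3.6 = 0 → T = 6300/(10.5·0.93358) = 642.687 ≈ 642.7 lb.
ΣF_x = 0: A_x − T·cos69° = 0 → A_x = 642.687 × 0.358368 = 230.3 lb.
ΣF_y = 0: A_y + T·sin69° − 1750 = 0 → A_y = 1750 − 642.687 × 0.93358 = 1150 lb.

T = 642.7 lb, A_x = 230.3 lb, A_y = 1150 lb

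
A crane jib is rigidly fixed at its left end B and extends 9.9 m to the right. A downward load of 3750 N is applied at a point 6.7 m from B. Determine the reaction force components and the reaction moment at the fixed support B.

B_x = 0, B_y = 3750 N, M_B = 25120 N·m

ΣF_x = 0: B_x = 0.
ΣF_y = 0: B_y − 3750 = 0 → B_y = 3750 N.
ΣM about B: M_B − 3750·6.7 = 0 → M_B = 25120 N·m.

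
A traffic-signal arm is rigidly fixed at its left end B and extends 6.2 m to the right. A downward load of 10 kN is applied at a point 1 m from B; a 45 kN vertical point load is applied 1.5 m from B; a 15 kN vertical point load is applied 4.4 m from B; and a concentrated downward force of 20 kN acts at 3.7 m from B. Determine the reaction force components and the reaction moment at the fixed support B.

ΣF_x = 0: B_x = 0.
ΣF_y = 0: B_y − 10 − 45 − 15 − 20 = 0 → B_y = 90.00 kN.
ΣM about B: M_B − 10·1 − 45·1.5 − 15·4.4 − 20·3.7 = 0 → M_B = 217.5 kN·m.

B_x = 0, B_y = 90.00 kN, M_B = 217.5 kN·m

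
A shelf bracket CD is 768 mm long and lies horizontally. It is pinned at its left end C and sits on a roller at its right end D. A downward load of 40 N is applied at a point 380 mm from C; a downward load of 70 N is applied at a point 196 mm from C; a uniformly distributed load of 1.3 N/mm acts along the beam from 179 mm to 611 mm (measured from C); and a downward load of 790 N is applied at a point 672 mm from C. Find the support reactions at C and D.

Resultant of the distributed load: 1.3 × 432 = 561.6 N at 395 mm from C.
Taking moments about C: D_y·768 − 40·380 − 70·196 − (1.3·432)·395 − 790·672 = 0 → D_y = 781632/768 = 1017.75 ≈ 1018 N.
ΣF_y = 0: C_y + 1017.75 − 40 − 70 − 1.3·432 − 790 = 0 → C_y = 443.8 N.
ΣF_x = 0: no horizontal applied forces, so C_x = 0.

C_x = 0, C_y = 443.8 N, D_y = 1018 N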